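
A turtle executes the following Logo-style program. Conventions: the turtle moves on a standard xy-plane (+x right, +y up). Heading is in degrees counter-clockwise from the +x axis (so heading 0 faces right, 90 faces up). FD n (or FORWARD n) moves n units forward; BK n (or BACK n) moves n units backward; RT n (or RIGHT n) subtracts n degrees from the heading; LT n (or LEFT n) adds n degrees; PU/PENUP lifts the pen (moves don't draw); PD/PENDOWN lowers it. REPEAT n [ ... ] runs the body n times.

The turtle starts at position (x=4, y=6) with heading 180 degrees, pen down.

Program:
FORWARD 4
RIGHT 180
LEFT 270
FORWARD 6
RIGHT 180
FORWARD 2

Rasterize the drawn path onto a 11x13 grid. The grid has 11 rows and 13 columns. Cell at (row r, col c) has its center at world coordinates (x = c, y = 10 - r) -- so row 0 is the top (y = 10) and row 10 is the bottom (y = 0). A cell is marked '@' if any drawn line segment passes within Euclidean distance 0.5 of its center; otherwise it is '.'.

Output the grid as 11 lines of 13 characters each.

Segment 0: (4,6) -> (0,6)
Segment 1: (0,6) -> (-0,0)
Segment 2: (-0,0) -> (-0,2)

Answer: .............
.............
.............
.............
@@@@@........
@............
@............
@............
@............
@............
@............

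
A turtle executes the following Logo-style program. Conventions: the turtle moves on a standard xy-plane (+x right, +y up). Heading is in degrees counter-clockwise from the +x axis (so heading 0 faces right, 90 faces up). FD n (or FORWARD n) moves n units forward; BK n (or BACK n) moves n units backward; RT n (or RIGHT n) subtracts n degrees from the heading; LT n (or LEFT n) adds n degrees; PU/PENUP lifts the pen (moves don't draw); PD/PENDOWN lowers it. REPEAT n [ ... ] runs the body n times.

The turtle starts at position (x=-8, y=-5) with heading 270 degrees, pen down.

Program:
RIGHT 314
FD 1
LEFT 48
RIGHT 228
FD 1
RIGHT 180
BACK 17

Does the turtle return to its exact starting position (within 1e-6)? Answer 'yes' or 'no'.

Answer: no

Derivation:
Executing turtle program step by step:
Start: pos=(-8,-5), heading=270, pen down
RT 314: heading 270 -> 316
FD 1: (-8,-5) -> (-7.281,-5.695) [heading=316, draw]
LT 48: heading 316 -> 4
RT 228: heading 4 -> 136
FD 1: (-7.281,-5.695) -> (-8,-5) [heading=136, draw]
RT 180: heading 136 -> 316
BK 17: (-8,-5) -> (-20.229,6.809) [heading=316, draw]
Final: pos=(-20.229,6.809), heading=316, 3 segment(s) drawn

Start position: (-8, -5)
Final position: (-20.229, 6.809)
Distance = 17; >= 1e-6 -> NOT closed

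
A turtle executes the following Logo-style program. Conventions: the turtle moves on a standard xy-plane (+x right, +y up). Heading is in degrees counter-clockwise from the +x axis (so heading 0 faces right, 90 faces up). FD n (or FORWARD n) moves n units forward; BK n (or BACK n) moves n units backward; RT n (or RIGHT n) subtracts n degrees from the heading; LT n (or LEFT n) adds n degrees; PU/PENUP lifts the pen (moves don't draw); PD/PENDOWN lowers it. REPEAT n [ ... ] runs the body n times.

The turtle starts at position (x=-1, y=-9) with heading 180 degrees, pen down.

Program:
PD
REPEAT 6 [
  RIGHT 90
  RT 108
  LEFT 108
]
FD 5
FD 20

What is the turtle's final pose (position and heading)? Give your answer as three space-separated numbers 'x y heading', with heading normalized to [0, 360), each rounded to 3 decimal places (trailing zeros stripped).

Executing turtle program step by step:
Start: pos=(-1,-9), heading=180, pen down
PD: pen down
REPEAT 6 [
  -- iteration 1/6 --
  RT 90: heading 180 -> 90
  RT 108: heading 90 -> 342
  LT 108: heading 342 -> 90
  -- iteration 2/6 --
  RT 90: heading 90 -> 0
  RT 108: heading 0 -> 252
  LT 108: heading 252 -> 0
  -- iteration 3/6 --
  RT 90: heading 0 -> 270
  RT 108: heading 270 -> 162
  LT 108: heading 162 -> 270
  -- iteration 4/6 --
  RT 90: heading 270 -> 180
  RT 108: heading 180 -> 72
  LT 108: heading 72 -> 180
  -- iteration 5/6 --
  RT 90: heading 180 -> 90
  RT 108: heading 90 -> 342
  LT 108: heading 342 -> 90
  -- iteration 6/6 --
  RT 90: heading 90 -> 0
  RT 108: heading 0 -> 252
  LT 108: heading 252 -> 0
]
FD 5: (-1,-9) -> (4,-9) [heading=0, draw]
FD 20: (4,-9) -> (24,-9) [heading=0, draw]
Final: pos=(24,-9), heading=0, 2 segment(s) drawn

Answer: 24 -9 0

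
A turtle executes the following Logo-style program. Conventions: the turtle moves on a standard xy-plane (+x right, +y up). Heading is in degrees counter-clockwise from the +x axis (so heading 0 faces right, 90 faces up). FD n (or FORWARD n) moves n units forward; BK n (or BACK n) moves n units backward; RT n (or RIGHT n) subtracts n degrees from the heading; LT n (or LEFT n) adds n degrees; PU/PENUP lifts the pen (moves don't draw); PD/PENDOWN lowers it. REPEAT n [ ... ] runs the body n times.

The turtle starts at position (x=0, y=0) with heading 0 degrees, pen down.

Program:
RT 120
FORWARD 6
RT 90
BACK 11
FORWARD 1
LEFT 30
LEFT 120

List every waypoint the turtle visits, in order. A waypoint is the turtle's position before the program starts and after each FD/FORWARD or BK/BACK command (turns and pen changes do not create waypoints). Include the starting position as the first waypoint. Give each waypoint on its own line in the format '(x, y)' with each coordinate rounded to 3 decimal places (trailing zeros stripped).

Executing turtle program step by step:
Start: pos=(0,0), heading=0, pen down
RT 120: heading 0 -> 240
FD 6: (0,0) -> (-3,-5.196) [heading=240, draw]
RT 90: heading 240 -> 150
BK 11: (-3,-5.196) -> (6.526,-10.696) [heading=150, draw]
FD 1: (6.526,-10.696) -> (5.66,-10.196) [heading=150, draw]
LT 30: heading 150 -> 180
LT 120: heading 180 -> 300
Final: pos=(5.66,-10.196), heading=300, 3 segment(s) drawn
Waypoints (4 total):
(0, 0)
(-3, -5.196)
(6.526, -10.696)
(5.66, -10.196)

Answer: (0, 0)
(-3, -5.196)
(6.526, -10.696)
(5.66, -10.196)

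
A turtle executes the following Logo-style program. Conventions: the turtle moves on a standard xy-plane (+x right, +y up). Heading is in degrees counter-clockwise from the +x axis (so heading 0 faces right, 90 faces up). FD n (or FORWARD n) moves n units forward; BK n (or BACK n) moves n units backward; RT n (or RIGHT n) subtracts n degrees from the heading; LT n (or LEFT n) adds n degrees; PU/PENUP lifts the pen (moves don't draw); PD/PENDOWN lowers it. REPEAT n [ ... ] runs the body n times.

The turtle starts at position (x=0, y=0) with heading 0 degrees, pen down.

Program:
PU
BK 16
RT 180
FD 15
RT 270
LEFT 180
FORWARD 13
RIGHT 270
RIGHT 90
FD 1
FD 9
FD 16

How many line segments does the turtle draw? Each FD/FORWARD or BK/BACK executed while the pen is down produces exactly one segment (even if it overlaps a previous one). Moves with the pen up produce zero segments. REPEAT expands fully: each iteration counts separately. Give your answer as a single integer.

Executing turtle program step by step:
Start: pos=(0,0), heading=0, pen down
PU: pen up
BK 16: (0,0) -> (-16,0) [heading=0, move]
RT 180: heading 0 -> 180
FD 15: (-16,0) -> (-31,0) [heading=180, move]
RT 270: heading 180 -> 270
LT 180: heading 270 -> 90
FD 13: (-31,0) -> (-31,13) [heading=90, move]
RT 270: heading 90 -> 180
RT 90: heading 180 -> 90
FD 1: (-31,13) -> (-31,14) [heading=90, move]
FD 9: (-31,14) -> (-31,23) [heading=90, move]
FD 16: (-31,23) -> (-31,39) [heading=90, move]
Final: pos=(-31,39), heading=90, 0 segment(s) drawn
Segments drawn: 0

Answer: 0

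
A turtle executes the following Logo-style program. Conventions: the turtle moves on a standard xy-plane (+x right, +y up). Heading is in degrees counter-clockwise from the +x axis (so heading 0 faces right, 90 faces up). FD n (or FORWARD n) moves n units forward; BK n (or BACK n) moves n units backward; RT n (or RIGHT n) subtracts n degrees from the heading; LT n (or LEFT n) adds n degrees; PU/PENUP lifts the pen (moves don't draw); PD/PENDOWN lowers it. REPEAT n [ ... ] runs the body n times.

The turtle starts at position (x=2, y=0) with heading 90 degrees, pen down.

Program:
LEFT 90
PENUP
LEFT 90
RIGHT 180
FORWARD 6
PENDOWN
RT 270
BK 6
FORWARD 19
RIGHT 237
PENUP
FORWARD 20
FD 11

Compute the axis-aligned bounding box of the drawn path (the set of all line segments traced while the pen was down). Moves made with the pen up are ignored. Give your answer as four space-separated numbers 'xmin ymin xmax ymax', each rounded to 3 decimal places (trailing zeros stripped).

Executing turtle program step by step:
Start: pos=(2,0), heading=90, pen down
LT 90: heading 90 -> 180
PU: pen up
LT 90: heading 180 -> 270
RT 180: heading 270 -> 90
FD 6: (2,0) -> (2,6) [heading=90, move]
PD: pen down
RT 270: heading 90 -> 180
BK 6: (2,6) -> (8,6) [heading=180, draw]
FD 19: (8,6) -> (-11,6) [heading=180, draw]
RT 237: heading 180 -> 303
PU: pen up
FD 20: (-11,6) -> (-0.107,-10.773) [heading=303, move]
FD 11: (-0.107,-10.773) -> (5.884,-19.999) [heading=303, move]
Final: pos=(5.884,-19.999), heading=303, 2 segment(s) drawn

Segment endpoints: x in {-11, 2, 8}, y in {6, 6, 6}
xmin=-11, ymin=6, xmax=8, ymax=6

Answer: -11 6 8 6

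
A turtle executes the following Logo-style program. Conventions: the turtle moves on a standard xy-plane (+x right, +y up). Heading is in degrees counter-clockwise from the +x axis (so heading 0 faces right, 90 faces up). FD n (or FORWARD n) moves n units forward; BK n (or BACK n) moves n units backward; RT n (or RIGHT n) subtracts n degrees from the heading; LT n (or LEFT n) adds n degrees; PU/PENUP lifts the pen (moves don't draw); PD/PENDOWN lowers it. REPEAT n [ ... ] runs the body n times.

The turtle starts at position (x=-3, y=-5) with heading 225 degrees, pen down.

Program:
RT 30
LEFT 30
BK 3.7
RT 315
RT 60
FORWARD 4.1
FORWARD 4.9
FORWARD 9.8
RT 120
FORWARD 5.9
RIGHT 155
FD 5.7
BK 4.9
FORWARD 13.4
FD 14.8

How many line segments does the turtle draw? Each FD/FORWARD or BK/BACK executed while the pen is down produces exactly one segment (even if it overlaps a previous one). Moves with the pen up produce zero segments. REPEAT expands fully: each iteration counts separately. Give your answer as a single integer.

Answer: 9

Derivation:
Executing turtle program step by step:
Start: pos=(-3,-5), heading=225, pen down
RT 30: heading 225 -> 195
LT 30: heading 195 -> 225
BK 3.7: (-3,-5) -> (-0.384,-2.384) [heading=225, draw]
RT 315: heading 225 -> 270
RT 60: heading 270 -> 210
FD 4.1: (-0.384,-2.384) -> (-3.934,-4.434) [heading=210, draw]
FD 4.9: (-3.934,-4.434) -> (-8.178,-6.884) [heading=210, draw]
FD 9.8: (-8.178,-6.884) -> (-16.665,-11.784) [heading=210, draw]
RT 120: heading 210 -> 90
FD 5.9: (-16.665,-11.784) -> (-16.665,-5.884) [heading=90, draw]
RT 155: heading 90 -> 295
FD 5.7: (-16.665,-5.884) -> (-14.256,-11.05) [heading=295, draw]
BK 4.9: (-14.256,-11.05) -> (-16.327,-6.609) [heading=295, draw]
FD 13.4: (-16.327,-6.609) -> (-10.664,-18.753) [heading=295, draw]
FD 14.8: (-10.664,-18.753) -> (-4.409,-32.167) [heading=295, draw]
Final: pos=(-4.409,-32.167), heading=295, 9 segment(s) drawn
Segments drawn: 9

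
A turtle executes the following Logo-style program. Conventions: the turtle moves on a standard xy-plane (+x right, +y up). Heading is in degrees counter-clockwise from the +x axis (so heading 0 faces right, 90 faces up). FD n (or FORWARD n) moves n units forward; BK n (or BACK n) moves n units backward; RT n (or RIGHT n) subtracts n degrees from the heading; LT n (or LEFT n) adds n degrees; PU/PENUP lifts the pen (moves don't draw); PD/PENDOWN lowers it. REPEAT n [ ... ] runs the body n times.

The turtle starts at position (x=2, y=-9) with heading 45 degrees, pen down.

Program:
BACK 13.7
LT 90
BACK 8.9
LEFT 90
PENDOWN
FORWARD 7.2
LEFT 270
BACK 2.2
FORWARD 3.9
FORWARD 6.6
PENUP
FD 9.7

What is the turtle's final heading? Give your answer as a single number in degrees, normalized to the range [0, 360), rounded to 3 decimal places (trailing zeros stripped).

Executing turtle program step by step:
Start: pos=(2,-9), heading=45, pen down
BK 13.7: (2,-9) -> (-7.687,-18.687) [heading=45, draw]
LT 90: heading 45 -> 135
BK 8.9: (-7.687,-18.687) -> (-1.394,-24.981) [heading=135, draw]
LT 90: heading 135 -> 225
PD: pen down
FD 7.2: (-1.394,-24.981) -> (-6.485,-30.072) [heading=225, draw]
LT 270: heading 225 -> 135
BK 2.2: (-6.485,-30.072) -> (-4.93,-31.627) [heading=135, draw]
FD 3.9: (-4.93,-31.627) -> (-7.687,-28.87) [heading=135, draw]
FD 6.6: (-7.687,-28.87) -> (-12.354,-24.203) [heading=135, draw]
PU: pen up
FD 9.7: (-12.354,-24.203) -> (-19.213,-17.344) [heading=135, move]
Final: pos=(-19.213,-17.344), heading=135, 6 segment(s) drawn

Answer: 135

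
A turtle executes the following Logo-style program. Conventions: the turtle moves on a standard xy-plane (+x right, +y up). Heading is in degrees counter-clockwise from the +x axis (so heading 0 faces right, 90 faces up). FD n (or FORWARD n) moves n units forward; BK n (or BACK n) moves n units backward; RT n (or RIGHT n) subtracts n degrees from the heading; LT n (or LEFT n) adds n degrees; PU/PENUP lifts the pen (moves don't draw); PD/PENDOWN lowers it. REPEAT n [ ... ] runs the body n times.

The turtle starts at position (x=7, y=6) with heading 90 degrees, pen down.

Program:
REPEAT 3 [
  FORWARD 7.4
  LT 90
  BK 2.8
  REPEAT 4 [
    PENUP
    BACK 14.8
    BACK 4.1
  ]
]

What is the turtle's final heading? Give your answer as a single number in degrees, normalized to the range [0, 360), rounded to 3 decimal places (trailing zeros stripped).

Answer: 0

Derivation:
Executing turtle program step by step:
Start: pos=(7,6), heading=90, pen down
REPEAT 3 [
  -- iteration 1/3 --
  FD 7.4: (7,6) -> (7,13.4) [heading=90, draw]
  LT 90: heading 90 -> 180
  BK 2.8: (7,13.4) -> (9.8,13.4) [heading=180, draw]
  REPEAT 4 [
    -- iteration 1/4 --
    PU: pen up
    BK 14.8: (9.8,13.4) -> (24.6,13.4) [heading=180, move]
    BK 4.1: (24.6,13.4) -> (28.7,13.4) [heading=180, move]
    -- iteration 2/4 --
    PU: pen up
    BK 14.8: (28.7,13.4) -> (43.5,13.4) [heading=180, move]
    BK 4.1: (43.5,13.4) -> (47.6,13.4) [heading=180, move]
    -- iteration 3/4 --
    PU: pen up
    BK 14.8: (47.6,13.4) -> (62.4,13.4) [heading=180, move]
    BK 4.1: (62.4,13.4) -> (66.5,13.4) [heading=180, move]
    -- iteration 4/4 --
    PU: pen up
    BK 14.8: (66.5,13.4) -> (81.3,13.4) [heading=180, move]
    BK 4.1: (81.3,13.4) -> (85.4,13.4) [heading=180, move]
  ]
  -- iteration 2/3 --
  FD 7.4: (85.4,13.4) -> (78,13.4) [heading=180, move]
  LT 90: heading 180 -> 270
  BK 2.8: (78,13.4) -> (78,16.2) [heading=270, move]
  REPEAT 4 [
    -- iteration 1/4 --
    PU: pen up
    BK 14.8: (78,16.2) -> (78,31) [heading=270, move]
    BK 4.1: (78,31) -> (78,35.1) [heading=270, move]
    -- iteration 2/4 --
    PU: pen up
    BK 14.8: (78,35.1) -> (78,49.9) [heading=270, move]
    BK 4.1: (78,49.9) -> (78,54) [heading=270, move]
    -- iteration 3/4 --
    PU: pen up
    BK 14.8: (78,54) -> (78,68.8) [heading=270, move]
    BK 4.1: (78,68.8) -> (78,72.9) [heading=270, move]
    -- iteration 4/4 --
    PU: pen up
    BK 14.8: (78,72.9) -> (78,87.7) [heading=270, move]
    BK 4.1: (78,87.7) -> (78,91.8) [heading=270, move]
  ]
  -- iteration 3/3 --
  FD 7.4: (78,91.8) -> (78,84.4) [heading=270, move]
  LT 90: heading 270 -> 0
  BK 2.8: (78,84.4) -> (75.2,84.4) [heading=0, move]
  REPEAT 4 [
    -- iteration 1/4 --
    PU: pen up
    BK 14.8: (75.2,84.4) -> (60.4,84.4) [heading=0, move]
    BK 4.1: (60.4,84.4) -> (56.3,84.4) [heading=0, move]
    -- iteration 2/4 --
    PU: pen up
    BK 14.8: (56.3,84.4) -> (41.5,84.4) [heading=0, move]
    BK 4.1: (41.5,84.4) -> (37.4,84.4) [heading=0, move]
    -- iteration 3/4 --
    PU: pen up
    BK 14.8: (37.4,84.4) -> (22.6,84.4) [heading=0, move]
    BK 4.1: (22.6,84.4) -> (18.5,84.4) [heading=0, move]
    -- iteration 4/4 --
    PU: pen up
    BK 14.8: (18.5,84.4) -> (3.7,84.4) [heading=0, move]
    BK 4.1: (3.7,84.4) -> (-0.4,84.4) [heading=0, move]
  ]
]
Final: pos=(-0.4,84.4), heading=0, 2 segment(s) drawn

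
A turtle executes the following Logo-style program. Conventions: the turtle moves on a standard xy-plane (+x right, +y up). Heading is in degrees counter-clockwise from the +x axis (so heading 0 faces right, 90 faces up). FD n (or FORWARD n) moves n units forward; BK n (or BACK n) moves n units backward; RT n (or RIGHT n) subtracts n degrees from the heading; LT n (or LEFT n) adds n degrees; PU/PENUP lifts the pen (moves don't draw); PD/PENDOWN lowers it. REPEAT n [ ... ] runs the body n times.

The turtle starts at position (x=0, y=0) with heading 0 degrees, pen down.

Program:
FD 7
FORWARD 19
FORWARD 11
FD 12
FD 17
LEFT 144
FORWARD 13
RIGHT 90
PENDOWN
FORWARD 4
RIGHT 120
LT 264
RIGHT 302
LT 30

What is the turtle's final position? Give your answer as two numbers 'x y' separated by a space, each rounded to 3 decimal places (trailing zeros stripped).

Answer: 57.834 10.877

Derivation:
Executing turtle program step by step:
Start: pos=(0,0), heading=0, pen down
FD 7: (0,0) -> (7,0) [heading=0, draw]
FD 19: (7,0) -> (26,0) [heading=0, draw]
FD 11: (26,0) -> (37,0) [heading=0, draw]
FD 12: (37,0) -> (49,0) [heading=0, draw]
FD 17: (49,0) -> (66,0) [heading=0, draw]
LT 144: heading 0 -> 144
FD 13: (66,0) -> (55.483,7.641) [heading=144, draw]
RT 90: heading 144 -> 54
PD: pen down
FD 4: (55.483,7.641) -> (57.834,10.877) [heading=54, draw]
RT 120: heading 54 -> 294
LT 264: heading 294 -> 198
RT 302: heading 198 -> 256
LT 30: heading 256 -> 286
Final: pos=(57.834,10.877), heading=286, 7 segment(s) drawn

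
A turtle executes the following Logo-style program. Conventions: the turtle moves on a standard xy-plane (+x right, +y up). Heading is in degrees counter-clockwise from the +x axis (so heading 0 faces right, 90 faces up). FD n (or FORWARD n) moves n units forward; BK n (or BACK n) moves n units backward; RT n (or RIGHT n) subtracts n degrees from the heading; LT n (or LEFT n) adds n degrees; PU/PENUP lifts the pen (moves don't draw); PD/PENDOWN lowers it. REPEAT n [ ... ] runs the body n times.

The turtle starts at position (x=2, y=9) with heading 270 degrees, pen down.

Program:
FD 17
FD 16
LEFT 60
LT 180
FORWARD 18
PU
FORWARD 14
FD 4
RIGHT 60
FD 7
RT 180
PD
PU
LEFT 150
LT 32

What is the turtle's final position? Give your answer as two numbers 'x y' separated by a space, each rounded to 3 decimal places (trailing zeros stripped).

Answer: -29.177 1

Derivation:
Executing turtle program step by step:
Start: pos=(2,9), heading=270, pen down
FD 17: (2,9) -> (2,-8) [heading=270, draw]
FD 16: (2,-8) -> (2,-24) [heading=270, draw]
LT 60: heading 270 -> 330
LT 180: heading 330 -> 150
FD 18: (2,-24) -> (-13.588,-15) [heading=150, draw]
PU: pen up
FD 14: (-13.588,-15) -> (-25.713,-8) [heading=150, move]
FD 4: (-25.713,-8) -> (-29.177,-6) [heading=150, move]
RT 60: heading 150 -> 90
FD 7: (-29.177,-6) -> (-29.177,1) [heading=90, move]
RT 180: heading 90 -> 270
PD: pen down
PU: pen up
LT 150: heading 270 -> 60
LT 32: heading 60 -> 92
Final: pos=(-29.177,1), heading=92, 3 segment(s) drawn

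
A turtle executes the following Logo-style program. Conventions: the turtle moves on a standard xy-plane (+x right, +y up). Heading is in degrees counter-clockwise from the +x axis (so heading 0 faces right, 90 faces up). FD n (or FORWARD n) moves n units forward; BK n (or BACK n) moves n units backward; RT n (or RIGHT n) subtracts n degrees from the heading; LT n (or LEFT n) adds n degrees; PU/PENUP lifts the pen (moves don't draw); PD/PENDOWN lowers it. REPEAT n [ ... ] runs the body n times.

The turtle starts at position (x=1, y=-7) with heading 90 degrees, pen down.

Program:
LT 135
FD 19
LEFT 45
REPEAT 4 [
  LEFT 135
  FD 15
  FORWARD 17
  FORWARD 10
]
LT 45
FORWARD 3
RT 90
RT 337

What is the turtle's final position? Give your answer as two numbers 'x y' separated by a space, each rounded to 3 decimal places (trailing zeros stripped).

Answer: 2.841 23.686

Derivation:
Executing turtle program step by step:
Start: pos=(1,-7), heading=90, pen down
LT 135: heading 90 -> 225
FD 19: (1,-7) -> (-12.435,-20.435) [heading=225, draw]
LT 45: heading 225 -> 270
REPEAT 4 [
  -- iteration 1/4 --
  LT 135: heading 270 -> 45
  FD 15: (-12.435,-20.435) -> (-1.828,-9.828) [heading=45, draw]
  FD 17: (-1.828,-9.828) -> (10.192,2.192) [heading=45, draw]
  FD 10: (10.192,2.192) -> (17.263,9.263) [heading=45, draw]
  -- iteration 2/4 --
  LT 135: heading 45 -> 180
  FD 15: (17.263,9.263) -> (2.263,9.263) [heading=180, draw]
  FD 17: (2.263,9.263) -> (-14.737,9.263) [heading=180, draw]
  FD 10: (-14.737,9.263) -> (-24.737,9.263) [heading=180, draw]
  -- iteration 3/4 --
  LT 135: heading 180 -> 315
  FD 15: (-24.737,9.263) -> (-14.13,-1.343) [heading=315, draw]
  FD 17: (-14.13,-1.343) -> (-2.109,-13.364) [heading=315, draw]
  FD 10: (-2.109,-13.364) -> (4.962,-20.435) [heading=315, draw]
  -- iteration 4/4 --
  LT 135: heading 315 -> 90
  FD 15: (4.962,-20.435) -> (4.962,-5.435) [heading=90, draw]
  FD 17: (4.962,-5.435) -> (4.962,11.565) [heading=90, draw]
  FD 10: (4.962,11.565) -> (4.962,21.565) [heading=90, draw]
]
LT 45: heading 90 -> 135
FD 3: (4.962,21.565) -> (2.841,23.686) [heading=135, draw]
RT 90: heading 135 -> 45
RT 337: heading 45 -> 68
Final: pos=(2.841,23.686), heading=68, 14 segment(s) drawn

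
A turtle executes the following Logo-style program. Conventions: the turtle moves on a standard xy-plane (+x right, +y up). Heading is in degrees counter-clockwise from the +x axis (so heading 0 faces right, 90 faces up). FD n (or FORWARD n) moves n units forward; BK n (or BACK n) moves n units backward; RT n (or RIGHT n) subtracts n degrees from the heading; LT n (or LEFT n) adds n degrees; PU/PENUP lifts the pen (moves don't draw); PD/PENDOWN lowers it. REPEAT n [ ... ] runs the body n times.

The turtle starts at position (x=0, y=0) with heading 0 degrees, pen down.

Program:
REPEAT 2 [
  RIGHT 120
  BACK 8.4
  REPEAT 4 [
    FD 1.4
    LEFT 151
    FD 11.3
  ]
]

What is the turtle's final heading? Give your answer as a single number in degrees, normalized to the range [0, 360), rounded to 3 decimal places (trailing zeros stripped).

Answer: 248

Derivation:
Executing turtle program step by step:
Start: pos=(0,0), heading=0, pen down
REPEAT 2 [
  -- iteration 1/2 --
  RT 120: heading 0 -> 240
  BK 8.4: (0,0) -> (4.2,7.275) [heading=240, draw]
  REPEAT 4 [
    -- iteration 1/4 --
    FD 1.4: (4.2,7.275) -> (3.5,6.062) [heading=240, draw]
    LT 151: heading 240 -> 31
    FD 11.3: (3.5,6.062) -> (13.186,11.882) [heading=31, draw]
    -- iteration 2/4 --
    FD 1.4: (13.186,11.882) -> (14.386,12.603) [heading=31, draw]
    LT 151: heading 31 -> 182
    FD 11.3: (14.386,12.603) -> (3.093,12.209) [heading=182, draw]
    -- iteration 3/4 --
    FD 1.4: (3.093,12.209) -> (1.694,12.16) [heading=182, draw]
    LT 151: heading 182 -> 333
    FD 11.3: (1.694,12.16) -> (11.762,7.03) [heading=333, draw]
    -- iteration 4/4 --
    FD 1.4: (11.762,7.03) -> (13.01,6.394) [heading=333, draw]
    LT 151: heading 333 -> 124
    FD 11.3: (13.01,6.394) -> (6.691,15.762) [heading=124, draw]
  ]
  -- iteration 2/2 --
  RT 120: heading 124 -> 4
  BK 8.4: (6.691,15.762) -> (-1.689,15.176) [heading=4, draw]
  REPEAT 4 [
    -- iteration 1/4 --
    FD 1.4: (-1.689,15.176) -> (-0.292,15.274) [heading=4, draw]
    LT 151: heading 4 -> 155
    FD 11.3: (-0.292,15.274) -> (-10.534,20.05) [heading=155, draw]
    -- iteration 2/4 --
    FD 1.4: (-10.534,20.05) -> (-11.802,20.641) [heading=155, draw]
    LT 151: heading 155 -> 306
    FD 11.3: (-11.802,20.641) -> (-5.16,11.499) [heading=306, draw]
    -- iteration 3/4 --
    FD 1.4: (-5.16,11.499) -> (-4.338,10.367) [heading=306, draw]
    LT 151: heading 306 -> 97
    FD 11.3: (-4.338,10.367) -> (-5.715,21.583) [heading=97, draw]
    -- iteration 4/4 --
    FD 1.4: (-5.715,21.583) -> (-5.885,22.972) [heading=97, draw]
    LT 151: heading 97 -> 248
    FD 11.3: (-5.885,22.972) -> (-10.118,12.495) [heading=248, draw]
  ]
]
Final: pos=(-10.118,12.495), heading=248, 18 segment(s) drawn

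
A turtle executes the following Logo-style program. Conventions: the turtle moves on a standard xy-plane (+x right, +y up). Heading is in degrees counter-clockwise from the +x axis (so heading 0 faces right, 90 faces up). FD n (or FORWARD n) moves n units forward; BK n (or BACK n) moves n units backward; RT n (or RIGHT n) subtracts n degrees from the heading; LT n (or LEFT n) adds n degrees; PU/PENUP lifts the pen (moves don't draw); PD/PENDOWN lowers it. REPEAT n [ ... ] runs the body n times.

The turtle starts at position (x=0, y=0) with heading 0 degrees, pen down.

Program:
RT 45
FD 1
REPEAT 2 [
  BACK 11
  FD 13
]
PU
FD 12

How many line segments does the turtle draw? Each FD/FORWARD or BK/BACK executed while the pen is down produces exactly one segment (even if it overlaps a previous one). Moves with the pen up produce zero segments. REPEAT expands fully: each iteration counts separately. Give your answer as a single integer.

Answer: 5

Derivation:
Executing turtle program step by step:
Start: pos=(0,0), heading=0, pen down
RT 45: heading 0 -> 315
FD 1: (0,0) -> (0.707,-0.707) [heading=315, draw]
REPEAT 2 [
  -- iteration 1/2 --
  BK 11: (0.707,-0.707) -> (-7.071,7.071) [heading=315, draw]
  FD 13: (-7.071,7.071) -> (2.121,-2.121) [heading=315, draw]
  -- iteration 2/2 --
  BK 11: (2.121,-2.121) -> (-5.657,5.657) [heading=315, draw]
  FD 13: (-5.657,5.657) -> (3.536,-3.536) [heading=315, draw]
]
PU: pen up
FD 12: (3.536,-3.536) -> (12.021,-12.021) [heading=315, move]
Final: pos=(12.021,-12.021), heading=315, 5 segment(s) drawn
Segments drawn: 5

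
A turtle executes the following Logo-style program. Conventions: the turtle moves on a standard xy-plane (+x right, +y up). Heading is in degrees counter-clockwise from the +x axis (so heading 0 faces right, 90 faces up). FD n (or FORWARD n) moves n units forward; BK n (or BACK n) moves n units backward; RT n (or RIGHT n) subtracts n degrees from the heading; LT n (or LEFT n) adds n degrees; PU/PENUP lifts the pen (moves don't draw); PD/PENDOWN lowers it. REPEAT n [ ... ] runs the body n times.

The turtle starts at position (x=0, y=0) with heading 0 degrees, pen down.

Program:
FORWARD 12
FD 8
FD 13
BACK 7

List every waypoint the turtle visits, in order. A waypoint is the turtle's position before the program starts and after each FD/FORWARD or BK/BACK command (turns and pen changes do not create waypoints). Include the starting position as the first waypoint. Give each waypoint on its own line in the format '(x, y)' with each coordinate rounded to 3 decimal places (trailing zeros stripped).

Executing turtle program step by step:
Start: pos=(0,0), heading=0, pen down
FD 12: (0,0) -> (12,0) [heading=0, draw]
FD 8: (12,0) -> (20,0) [heading=0, draw]
FD 13: (20,0) -> (33,0) [heading=0, draw]
BK 7: (33,0) -> (26,0) [heading=0, draw]
Final: pos=(26,0), heading=0, 4 segment(s) drawn
Waypoints (5 total):
(0, 0)
(12, 0)
(20, 0)
(33, 0)
(26, 0)

Answer: (0, 0)
(12, 0)
(20, 0)
(33, 0)
(26, 0)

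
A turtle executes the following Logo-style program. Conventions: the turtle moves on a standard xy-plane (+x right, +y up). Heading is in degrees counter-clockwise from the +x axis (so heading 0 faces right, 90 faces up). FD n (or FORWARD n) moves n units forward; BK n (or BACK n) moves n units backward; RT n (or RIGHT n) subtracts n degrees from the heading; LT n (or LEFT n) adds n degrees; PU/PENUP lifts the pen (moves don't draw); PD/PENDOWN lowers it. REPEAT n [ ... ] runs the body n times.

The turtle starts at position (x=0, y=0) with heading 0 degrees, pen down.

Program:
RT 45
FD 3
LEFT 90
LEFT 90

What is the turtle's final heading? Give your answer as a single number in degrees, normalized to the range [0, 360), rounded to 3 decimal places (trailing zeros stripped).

Executing turtle program step by step:
Start: pos=(0,0), heading=0, pen down
RT 45: heading 0 -> 315
FD 3: (0,0) -> (2.121,-2.121) [heading=315, draw]
LT 90: heading 315 -> 45
LT 90: heading 45 -> 135
Final: pos=(2.121,-2.121), heading=135, 1 segment(s) drawn

Answer: 135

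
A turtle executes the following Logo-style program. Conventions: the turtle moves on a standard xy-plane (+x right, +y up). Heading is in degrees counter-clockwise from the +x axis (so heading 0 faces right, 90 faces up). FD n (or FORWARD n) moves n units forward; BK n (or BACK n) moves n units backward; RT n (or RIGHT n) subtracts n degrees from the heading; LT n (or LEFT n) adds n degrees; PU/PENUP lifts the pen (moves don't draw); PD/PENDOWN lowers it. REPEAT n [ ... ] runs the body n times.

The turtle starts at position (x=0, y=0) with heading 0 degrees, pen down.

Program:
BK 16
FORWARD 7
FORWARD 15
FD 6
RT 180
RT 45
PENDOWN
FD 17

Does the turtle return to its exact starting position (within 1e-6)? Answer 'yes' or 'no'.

Answer: no

Derivation:
Executing turtle program step by step:
Start: pos=(0,0), heading=0, pen down
BK 16: (0,0) -> (-16,0) [heading=0, draw]
FD 7: (-16,0) -> (-9,0) [heading=0, draw]
FD 15: (-9,0) -> (6,0) [heading=0, draw]
FD 6: (6,0) -> (12,0) [heading=0, draw]
RT 180: heading 0 -> 180
RT 45: heading 180 -> 135
PD: pen down
FD 17: (12,0) -> (-0.021,12.021) [heading=135, draw]
Final: pos=(-0.021,12.021), heading=135, 5 segment(s) drawn

Start position: (0, 0)
Final position: (-0.021, 12.021)
Distance = 12.021; >= 1e-6 -> NOT closed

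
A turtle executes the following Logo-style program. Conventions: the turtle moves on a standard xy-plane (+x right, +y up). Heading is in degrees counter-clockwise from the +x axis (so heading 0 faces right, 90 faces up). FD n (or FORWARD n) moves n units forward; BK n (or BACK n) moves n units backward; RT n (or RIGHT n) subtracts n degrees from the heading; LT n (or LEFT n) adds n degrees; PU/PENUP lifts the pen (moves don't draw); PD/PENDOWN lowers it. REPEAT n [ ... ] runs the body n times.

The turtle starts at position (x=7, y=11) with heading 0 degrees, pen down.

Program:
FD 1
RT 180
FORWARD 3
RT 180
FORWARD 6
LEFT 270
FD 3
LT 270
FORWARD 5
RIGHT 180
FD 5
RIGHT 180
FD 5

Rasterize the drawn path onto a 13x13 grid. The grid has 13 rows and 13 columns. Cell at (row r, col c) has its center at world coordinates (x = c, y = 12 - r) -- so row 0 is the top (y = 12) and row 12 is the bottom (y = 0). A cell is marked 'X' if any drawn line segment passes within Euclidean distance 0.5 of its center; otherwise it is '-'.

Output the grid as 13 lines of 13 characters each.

Segment 0: (7,11) -> (8,11)
Segment 1: (8,11) -> (5,11)
Segment 2: (5,11) -> (11,11)
Segment 3: (11,11) -> (11,8)
Segment 4: (11,8) -> (6,8)
Segment 5: (6,8) -> (11,8)
Segment 6: (11,8) -> (6,8)

Answer: -------------
-----XXXXXXX-
-----------X-
-----------X-
------XXXXXX-
-------------
-------------
-------------
-------------
-------------
-------------
-------------
-------------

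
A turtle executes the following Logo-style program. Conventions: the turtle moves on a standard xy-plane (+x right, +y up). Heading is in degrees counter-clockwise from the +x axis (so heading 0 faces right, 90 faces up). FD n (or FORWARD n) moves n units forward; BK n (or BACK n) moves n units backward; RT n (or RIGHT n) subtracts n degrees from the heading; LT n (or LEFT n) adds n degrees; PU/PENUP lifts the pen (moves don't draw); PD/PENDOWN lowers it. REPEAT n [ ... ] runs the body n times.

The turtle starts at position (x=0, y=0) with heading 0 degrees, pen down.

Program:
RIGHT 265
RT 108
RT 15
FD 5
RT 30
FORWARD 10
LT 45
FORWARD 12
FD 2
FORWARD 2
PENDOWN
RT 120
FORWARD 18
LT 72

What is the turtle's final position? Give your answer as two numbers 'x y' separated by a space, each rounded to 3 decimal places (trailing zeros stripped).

Answer: 13.028 -27.591

Derivation:
Executing turtle program step by step:
Start: pos=(0,0), heading=0, pen down
RT 265: heading 0 -> 95
RT 108: heading 95 -> 347
RT 15: heading 347 -> 332
FD 5: (0,0) -> (4.415,-2.347) [heading=332, draw]
RT 30: heading 332 -> 302
FD 10: (4.415,-2.347) -> (9.714,-10.828) [heading=302, draw]
LT 45: heading 302 -> 347
FD 12: (9.714,-10.828) -> (21.406,-13.527) [heading=347, draw]
FD 2: (21.406,-13.527) -> (23.355,-13.977) [heading=347, draw]
FD 2: (23.355,-13.977) -> (25.304,-14.427) [heading=347, draw]
PD: pen down
RT 120: heading 347 -> 227
FD 18: (25.304,-14.427) -> (13.028,-27.591) [heading=227, draw]
LT 72: heading 227 -> 299
Final: pos=(13.028,-27.591), heading=299, 6 segment(s) drawn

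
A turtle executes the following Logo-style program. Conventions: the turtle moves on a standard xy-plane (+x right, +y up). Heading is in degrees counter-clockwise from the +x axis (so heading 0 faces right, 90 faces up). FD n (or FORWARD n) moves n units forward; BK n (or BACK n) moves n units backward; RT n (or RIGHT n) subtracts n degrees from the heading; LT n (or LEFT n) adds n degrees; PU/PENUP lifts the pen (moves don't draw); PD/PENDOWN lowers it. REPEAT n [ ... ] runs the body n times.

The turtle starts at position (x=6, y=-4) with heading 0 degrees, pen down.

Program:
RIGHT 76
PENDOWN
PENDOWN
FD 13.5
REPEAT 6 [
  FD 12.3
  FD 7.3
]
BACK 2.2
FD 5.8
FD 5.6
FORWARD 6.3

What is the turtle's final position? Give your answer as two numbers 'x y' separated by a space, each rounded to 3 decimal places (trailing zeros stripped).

Answer: 41.466 -146.245

Derivation:
Executing turtle program step by step:
Start: pos=(6,-4), heading=0, pen down
RT 76: heading 0 -> 284
PD: pen down
PD: pen down
FD 13.5: (6,-4) -> (9.266,-17.099) [heading=284, draw]
REPEAT 6 [
  -- iteration 1/6 --
  FD 12.3: (9.266,-17.099) -> (12.242,-29.034) [heading=284, draw]
  FD 7.3: (12.242,-29.034) -> (14.008,-36.117) [heading=284, draw]
  -- iteration 2/6 --
  FD 12.3: (14.008,-36.117) -> (16.983,-48.051) [heading=284, draw]
  FD 7.3: (16.983,-48.051) -> (18.749,-55.135) [heading=284, draw]
  -- iteration 3/6 --
  FD 12.3: (18.749,-55.135) -> (21.725,-67.069) [heading=284, draw]
  FD 7.3: (21.725,-67.069) -> (23.491,-74.152) [heading=284, draw]
  -- iteration 4/6 --
  FD 12.3: (23.491,-74.152) -> (26.467,-86.087) [heading=284, draw]
  FD 7.3: (26.467,-86.087) -> (28.233,-93.17) [heading=284, draw]
  -- iteration 5/6 --
  FD 12.3: (28.233,-93.17) -> (31.208,-105.105) [heading=284, draw]
  FD 7.3: (31.208,-105.105) -> (32.974,-112.188) [heading=284, draw]
  -- iteration 6/6 --
  FD 12.3: (32.974,-112.188) -> (35.95,-124.123) [heading=284, draw]
  FD 7.3: (35.95,-124.123) -> (37.716,-131.206) [heading=284, draw]
]
BK 2.2: (37.716,-131.206) -> (37.184,-129.071) [heading=284, draw]
FD 5.8: (37.184,-129.071) -> (38.587,-134.699) [heading=284, draw]
FD 5.6: (38.587,-134.699) -> (39.942,-140.132) [heading=284, draw]
FD 6.3: (39.942,-140.132) -> (41.466,-146.245) [heading=284, draw]
Final: pos=(41.466,-146.245), heading=284, 17 segment(s) drawn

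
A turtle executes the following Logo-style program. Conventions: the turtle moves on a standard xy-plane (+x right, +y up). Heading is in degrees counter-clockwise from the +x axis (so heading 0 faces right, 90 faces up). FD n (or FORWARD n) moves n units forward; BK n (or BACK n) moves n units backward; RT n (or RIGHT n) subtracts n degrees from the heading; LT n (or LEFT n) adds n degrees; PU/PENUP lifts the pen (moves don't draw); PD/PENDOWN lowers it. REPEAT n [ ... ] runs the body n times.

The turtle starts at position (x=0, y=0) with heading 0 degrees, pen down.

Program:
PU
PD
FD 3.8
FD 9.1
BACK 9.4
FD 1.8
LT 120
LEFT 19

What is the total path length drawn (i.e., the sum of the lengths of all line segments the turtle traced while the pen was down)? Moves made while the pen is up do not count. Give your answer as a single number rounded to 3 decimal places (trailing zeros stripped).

Executing turtle program step by step:
Start: pos=(0,0), heading=0, pen down
PU: pen up
PD: pen down
FD 3.8: (0,0) -> (3.8,0) [heading=0, draw]
FD 9.1: (3.8,0) -> (12.9,0) [heading=0, draw]
BK 9.4: (12.9,0) -> (3.5,0) [heading=0, draw]
FD 1.8: (3.5,0) -> (5.3,0) [heading=0, draw]
LT 120: heading 0 -> 120
LT 19: heading 120 -> 139
Final: pos=(5.3,0), heading=139, 4 segment(s) drawn

Segment lengths:
  seg 1: (0,0) -> (3.8,0), length = 3.8
  seg 2: (3.8,0) -> (12.9,0), length = 9.1
  seg 3: (12.9,0) -> (3.5,0), length = 9.4
  seg 4: (3.5,0) -> (5.3,0), length = 1.8
Total = 24.1

Answer: 24.1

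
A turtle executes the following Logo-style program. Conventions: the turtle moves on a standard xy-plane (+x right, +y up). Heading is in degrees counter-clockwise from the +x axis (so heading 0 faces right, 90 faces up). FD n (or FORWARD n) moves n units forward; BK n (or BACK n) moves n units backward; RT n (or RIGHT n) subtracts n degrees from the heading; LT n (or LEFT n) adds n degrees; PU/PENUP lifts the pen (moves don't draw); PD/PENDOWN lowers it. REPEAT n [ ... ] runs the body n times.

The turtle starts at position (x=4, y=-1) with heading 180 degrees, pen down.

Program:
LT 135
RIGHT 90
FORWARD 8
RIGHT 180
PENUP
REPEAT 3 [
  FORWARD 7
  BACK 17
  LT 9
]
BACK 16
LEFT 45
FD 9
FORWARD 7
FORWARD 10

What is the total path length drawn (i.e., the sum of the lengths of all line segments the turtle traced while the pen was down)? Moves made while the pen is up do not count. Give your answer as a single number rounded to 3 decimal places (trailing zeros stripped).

Answer: 8

Derivation:
Executing turtle program step by step:
Start: pos=(4,-1), heading=180, pen down
LT 135: heading 180 -> 315
RT 90: heading 315 -> 225
FD 8: (4,-1) -> (-1.657,-6.657) [heading=225, draw]
RT 180: heading 225 -> 45
PU: pen up
REPEAT 3 [
  -- iteration 1/3 --
  FD 7: (-1.657,-6.657) -> (3.293,-1.707) [heading=45, move]
  BK 17: (3.293,-1.707) -> (-8.728,-13.728) [heading=45, move]
  LT 9: heading 45 -> 54
  -- iteration 2/3 --
  FD 7: (-8.728,-13.728) -> (-4.613,-8.065) [heading=54, move]
  BK 17: (-4.613,-8.065) -> (-14.606,-21.818) [heading=54, move]
  LT 9: heading 54 -> 63
  -- iteration 3/3 --
  FD 7: (-14.606,-21.818) -> (-11.428,-15.581) [heading=63, move]
  BK 17: (-11.428,-15.581) -> (-19.146,-30.728) [heading=63, move]
  LT 9: heading 63 -> 72
]
BK 16: (-19.146,-30.728) -> (-24.09,-45.945) [heading=72, move]
LT 45: heading 72 -> 117
FD 9: (-24.09,-45.945) -> (-28.176,-37.926) [heading=117, move]
FD 7: (-28.176,-37.926) -> (-31.354,-31.689) [heading=117, move]
FD 10: (-31.354,-31.689) -> (-35.894,-22.779) [heading=117, move]
Final: pos=(-35.894,-22.779), heading=117, 1 segment(s) drawn

Segment lengths:
  seg 1: (4,-1) -> (-1.657,-6.657), length = 8
Total = 8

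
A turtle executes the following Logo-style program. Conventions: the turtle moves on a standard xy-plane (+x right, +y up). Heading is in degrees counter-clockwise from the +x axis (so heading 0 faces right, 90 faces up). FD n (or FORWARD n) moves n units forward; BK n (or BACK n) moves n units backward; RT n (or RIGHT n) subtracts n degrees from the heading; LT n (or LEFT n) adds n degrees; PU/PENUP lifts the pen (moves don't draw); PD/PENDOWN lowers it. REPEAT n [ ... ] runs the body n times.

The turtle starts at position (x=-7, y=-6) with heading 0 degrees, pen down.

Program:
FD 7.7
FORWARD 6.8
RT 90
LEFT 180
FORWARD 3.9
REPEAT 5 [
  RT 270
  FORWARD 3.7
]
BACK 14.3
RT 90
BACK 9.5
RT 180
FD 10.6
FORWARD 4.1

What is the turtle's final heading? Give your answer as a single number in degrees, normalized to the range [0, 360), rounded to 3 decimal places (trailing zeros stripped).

Executing turtle program step by step:
Start: pos=(-7,-6), heading=0, pen down
FD 7.7: (-7,-6) -> (0.7,-6) [heading=0, draw]
FD 6.8: (0.7,-6) -> (7.5,-6) [heading=0, draw]
RT 90: heading 0 -> 270
LT 180: heading 270 -> 90
FD 3.9: (7.5,-6) -> (7.5,-2.1) [heading=90, draw]
REPEAT 5 [
  -- iteration 1/5 --
  RT 270: heading 90 -> 180
  FD 3.7: (7.5,-2.1) -> (3.8,-2.1) [heading=180, draw]
  -- iteration 2/5 --
  RT 270: heading 180 -> 270
  FD 3.7: (3.8,-2.1) -> (3.8,-5.8) [heading=270, draw]
  -- iteration 3/5 --
  RT 270: heading 270 -> 0
  FD 3.7: (3.8,-5.8) -> (7.5,-5.8) [heading=0, draw]
  -- iteration 4/5 --
  RT 270: heading 0 -> 90
  FD 3.7: (7.5,-5.8) -> (7.5,-2.1) [heading=90, draw]
  -- iteration 5/5 --
  RT 270: heading 90 -> 180
  FD 3.7: (7.5,-2.1) -> (3.8,-2.1) [heading=180, draw]
]
BK 14.3: (3.8,-2.1) -> (18.1,-2.1) [heading=180, draw]
RT 90: heading 180 -> 90
BK 9.5: (18.1,-2.1) -> (18.1,-11.6) [heading=90, draw]
RT 180: heading 90 -> 270
FD 10.6: (18.1,-11.6) -> (18.1,-22.2) [heading=270, draw]
FD 4.1: (18.1,-22.2) -> (18.1,-26.3) [heading=270, draw]
Final: pos=(18.1,-26.3), heading=270, 12 segment(s) drawn

Answer: 270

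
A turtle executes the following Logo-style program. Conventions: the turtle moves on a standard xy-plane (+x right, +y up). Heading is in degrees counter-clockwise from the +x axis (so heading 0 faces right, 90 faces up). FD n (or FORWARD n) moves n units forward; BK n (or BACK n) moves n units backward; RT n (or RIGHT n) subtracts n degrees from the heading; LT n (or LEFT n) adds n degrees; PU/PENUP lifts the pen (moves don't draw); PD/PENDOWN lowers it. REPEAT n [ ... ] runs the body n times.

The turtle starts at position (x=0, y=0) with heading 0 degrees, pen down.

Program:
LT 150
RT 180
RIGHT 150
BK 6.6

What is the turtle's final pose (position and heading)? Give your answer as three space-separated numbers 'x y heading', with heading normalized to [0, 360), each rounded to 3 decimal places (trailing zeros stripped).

Executing turtle program step by step:
Start: pos=(0,0), heading=0, pen down
LT 150: heading 0 -> 150
RT 180: heading 150 -> 330
RT 150: heading 330 -> 180
BK 6.6: (0,0) -> (6.6,0) [heading=180, draw]
Final: pos=(6.6,0), heading=180, 1 segment(s) drawn

Answer: 6.6 0 180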